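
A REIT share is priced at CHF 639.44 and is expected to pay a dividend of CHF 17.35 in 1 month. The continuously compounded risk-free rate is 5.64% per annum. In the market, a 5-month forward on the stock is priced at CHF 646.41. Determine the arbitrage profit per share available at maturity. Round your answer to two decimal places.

CHF 9.44 per share

PV(dividends) I = 17.35·e^(−0.0564·1/12) = 17.2686
Fair forward F* = (S − I)·e^(rT) = (639.44 − 17.2686)·e^0.023500 = 622.1714 × 1.023778 = 636.9654
Market CHF 646.41 > fair 636.9654: forward overpriced → cash-and-carry (borrow at r, buy the stock and collect the dividends, short the forward).
Profit at T = |F_mkt − F*| = |646.41 − 636.9654| = CHF 9.44 per share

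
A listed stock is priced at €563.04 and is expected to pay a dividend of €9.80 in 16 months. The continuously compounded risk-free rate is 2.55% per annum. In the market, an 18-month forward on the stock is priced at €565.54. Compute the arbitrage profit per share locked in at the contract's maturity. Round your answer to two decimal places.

€9.61 per share

PV(dividends) I = 9.80·e^(−0.0255·16/12) = 9.4724
Fair forward F* = (S − I)·e^(rT) = (563.04 − 9.4724)·e^0.038250 = 553.5676 × 1.038991 = 575.1518
Market €565.54 < fair 575.1518: forward underpriced → reverse cash-and-carry (short the stock, invest proceeds at r, pay the dividends, go long the forward).
Profit at T = |F_mkt − F*| = |565.54 − 575.1518| = €9.61 per share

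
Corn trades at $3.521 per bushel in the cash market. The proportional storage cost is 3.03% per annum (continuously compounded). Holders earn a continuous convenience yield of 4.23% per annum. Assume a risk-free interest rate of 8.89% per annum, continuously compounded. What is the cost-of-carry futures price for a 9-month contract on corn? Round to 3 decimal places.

$3.730 per bushel

Net carry = r + u − y = 0.0889 + 0.0303 − 0.0423 = 0.0769
F = S·e^((r+u−y)T) = 3.521 · e^(0.0769 × 9/12) = 3.521 · e^0.057675
= 3.521 × 1.059371 = $3.730 per bushel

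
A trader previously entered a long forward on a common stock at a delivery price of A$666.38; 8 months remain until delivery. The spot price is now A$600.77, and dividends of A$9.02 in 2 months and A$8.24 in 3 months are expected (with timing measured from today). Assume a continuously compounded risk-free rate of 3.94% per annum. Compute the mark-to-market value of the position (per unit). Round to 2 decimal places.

PV(remaining dividends) I = 9.02·e^(−0.0394·2/12) + 8.24·e^(−0.0394·3/12) = 17.1202
Current forward F = (S − I)·e^(rT) = (600.77 − 17.1202)·e^(0.0394·8/12) = 583.6498 × 1.026615 = 599.1836
Value (long) = (F − K)·e^(−rT) = (599.1836 − 666.38) × 0.974075 = -65.4543
Value = -A$65.45

-A$65.45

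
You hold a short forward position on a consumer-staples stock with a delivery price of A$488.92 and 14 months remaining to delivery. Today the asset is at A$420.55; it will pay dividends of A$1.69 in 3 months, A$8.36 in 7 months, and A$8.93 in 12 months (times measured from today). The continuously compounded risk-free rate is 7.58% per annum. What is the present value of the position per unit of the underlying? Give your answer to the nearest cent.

PV(remaining dividends) I = 1.69·e^(−0.0758·3/12) + 8.36·e^(−0.0758·7/12) + 8.93·e^(−0.0758·12/12) = 17.9348
Current forward F = (S − I)·e^(rT) = (420.55 − 17.9348)·e^(0.0758·14/12) = 402.6152 × 1.092461 = 439.8414
Value (long) = (F − K)·e^(−rT) = (439.8414 − 488.92) × 0.915364 = -44.9248
Short position value = −(long value) = A$44.92

A$44.92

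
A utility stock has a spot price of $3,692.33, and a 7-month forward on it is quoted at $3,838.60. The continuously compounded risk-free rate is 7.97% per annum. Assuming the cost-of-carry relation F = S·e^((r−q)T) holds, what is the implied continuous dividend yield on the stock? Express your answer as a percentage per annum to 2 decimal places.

From F = S·e^((r−q)T): (r − q) = ln(F/S)/T
ln(3838.60/3692.33) = ln(1.039615) = 0.038850
(r − q) = 0.038850 / (7/12) = 0.066600
q = r − ln(F/S)/T = 0.0797 − 0.066600 = 0.013100
q = 1.31%

1.31%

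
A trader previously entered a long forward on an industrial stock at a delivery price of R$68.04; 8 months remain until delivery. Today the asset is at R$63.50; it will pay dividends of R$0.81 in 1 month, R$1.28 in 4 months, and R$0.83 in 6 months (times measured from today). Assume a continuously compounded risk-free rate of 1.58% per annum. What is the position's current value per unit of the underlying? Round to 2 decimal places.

-R$6.73

PV(remaining dividends) I = 0.81·e^(−0.0158·1/12) + 1.28·e^(−0.0158·4/12) + 0.83·e^(−0.0158·6/12) = 2.9057
Current forward F = (S − I)·e^(rT) = (63.50 − 2.9057)·e^(0.0158·8/12) = 60.5943 × 1.010589 = 61.2359
Value (long) = (F − K)·e^(−rT) = (61.2359 − 68.04) × 0.989522 = -6.7328
Value = -R$6.73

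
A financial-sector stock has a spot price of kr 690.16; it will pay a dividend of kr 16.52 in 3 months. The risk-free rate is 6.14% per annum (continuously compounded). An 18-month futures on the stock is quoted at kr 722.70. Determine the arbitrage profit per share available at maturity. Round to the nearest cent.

kr 16.20 per share

PV(dividends) I = 16.52·e^(−0.0614·3/12) = 16.2684
Fair futures F* = (S − I)·e^(rT) = (690.16 − 16.2684)·e^0.092100 = 673.8916 × 1.096474 = 738.9046
Market kr 722.70 < fair 738.9046: forward underpriced → reverse cash-and-carry (short the stock, invest proceeds at r, pay the dividends, go long the forward).
Profit at T = |F_mkt − F*| = |722.70 − 738.9046| = kr 16.20 per share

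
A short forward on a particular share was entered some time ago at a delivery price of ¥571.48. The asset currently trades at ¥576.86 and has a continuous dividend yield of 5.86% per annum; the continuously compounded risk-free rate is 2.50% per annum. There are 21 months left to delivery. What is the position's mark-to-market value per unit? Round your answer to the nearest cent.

Current fair forward for the remaining 21 months: F = S·e^((r − q)·T), (r − q) = 0.0250 − 0.0586 = -0.0336
F = 576.86 · e^(-0.0336 × 21/12) = 576.86 × 0.942895 = 543.9184
Value of long forward = (F − K)·e^(−rT) = (543.9184 − 571.48) · e^(−0.0250·21/12)
= -27.5616 × 0.957193 = -26.38
Short position value = −(long value) = ¥26.38

¥26.38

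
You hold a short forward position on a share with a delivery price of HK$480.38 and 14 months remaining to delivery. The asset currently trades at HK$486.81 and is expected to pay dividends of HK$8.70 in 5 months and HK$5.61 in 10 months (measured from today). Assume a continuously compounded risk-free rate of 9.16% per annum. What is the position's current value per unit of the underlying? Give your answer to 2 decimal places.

-HK$41.55

PV(remaining dividends) I = 8.70·e^(−0.0916·5/12) + 5.61·e^(−0.0916·10/12) = 13.5719
Current forward F = (S − I)·e^(rT) = (486.81 − 13.5719)·e^(0.0916·14/12) = 473.2381 × 1.112786 = 526.6127
Value (long) = (F − K)·e^(−rT) = (526.6127 − 480.38) × 0.898645 = 41.5468
Short position value = −(long value) = -HK$41.55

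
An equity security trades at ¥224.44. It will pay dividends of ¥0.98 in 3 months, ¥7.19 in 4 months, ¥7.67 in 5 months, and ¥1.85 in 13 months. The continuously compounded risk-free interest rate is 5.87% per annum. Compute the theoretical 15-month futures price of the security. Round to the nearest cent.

PV(dividends) I = 0.98·e^(−0.0587·3/12) + 7.19·e^(−0.0587·4/12) + 7.67·e^(−0.0587·5/12) + 1.85·e^(−0.0587·13/12)
I = 0.9657 + 7.0507 + 7.4847 + 1.7360 = 17.2371
F = (S − I)·e^(rT) = (224.44 − 17.2371) · e^(0.0587·15/12)
= 207.2029 · e^0.073375 = 207.2029 × 1.076134 = ¥222.98

¥222.98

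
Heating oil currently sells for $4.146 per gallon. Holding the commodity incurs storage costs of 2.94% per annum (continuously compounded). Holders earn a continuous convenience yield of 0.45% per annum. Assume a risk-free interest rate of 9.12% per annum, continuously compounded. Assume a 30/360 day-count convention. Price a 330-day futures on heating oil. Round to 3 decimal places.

$4.612 per gallon

Net carry = r + u − y = 0.0912 + 0.0294 − 0.0045 = 0.1161
F = S·e^((r+u−y)T) = 4.146 · e^(0.1161 × 330/360) = 4.146 · e^0.106425
= 4.146 × 1.112295 = $4.612 per gallon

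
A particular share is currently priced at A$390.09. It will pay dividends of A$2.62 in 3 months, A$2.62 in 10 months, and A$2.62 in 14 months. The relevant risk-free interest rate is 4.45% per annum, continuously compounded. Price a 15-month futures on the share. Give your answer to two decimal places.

PV(dividends) I = 2.62·e^(−0.0445·3/12) + 2.62·e^(−0.0445·10/12) + 2.62·e^(−0.0445·14/12)
I = 2.5910 + 2.5246 + 2.4874 = 7.6030
F = (S − I)·e^(rT) = (390.09 − 7.6030) · e^(0.0445·15/12)
= 382.4870 · e^0.055625 = 382.4870 × 1.057201 = A$404.37

A$404.37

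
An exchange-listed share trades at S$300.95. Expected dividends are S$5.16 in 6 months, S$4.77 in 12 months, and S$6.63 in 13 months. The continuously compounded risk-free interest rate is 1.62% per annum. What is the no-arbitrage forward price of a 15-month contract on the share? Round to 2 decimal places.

PV(dividends) I = 5.16·e^(−0.0162·6/12) + 4.77·e^(−0.0162·12/12) + 6.63·e^(−0.0162·13/12)
I = 5.1184 + 4.6933 + 6.5147 = 16.3264
F = (S − I)·e^(rT) = (300.95 − 16.3264) · e^(0.0162·15/12)
= 284.6236 · e^0.020250 = 284.6236 × 1.020456 = S$290.45

S$290.45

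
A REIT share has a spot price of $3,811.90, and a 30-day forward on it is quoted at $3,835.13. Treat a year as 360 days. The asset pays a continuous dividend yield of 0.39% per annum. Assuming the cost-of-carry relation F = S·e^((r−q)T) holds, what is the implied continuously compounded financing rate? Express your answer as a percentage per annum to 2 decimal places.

From F = S·e^((r−q)T): (r − q) = ln(F/S)/T
ln(3835.13/3811.90) = ln(1.006094) = 0.006076
(r − q) = 0.006076 / (30/360) = 0.072912
r = ln(F/S)/T + q = 0.072912 + 0.0039 = 0.076812
r = 7.68%

7.68%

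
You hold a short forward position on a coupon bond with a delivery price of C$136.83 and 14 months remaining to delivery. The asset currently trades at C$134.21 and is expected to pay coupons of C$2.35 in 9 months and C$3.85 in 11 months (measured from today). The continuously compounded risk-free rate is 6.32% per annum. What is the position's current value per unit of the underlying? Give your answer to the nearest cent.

-C$1.23

PV(remaining coupons) I = 2.35·e^(−0.0632·9/12) + 3.85·e^(−0.0632·11/12) = 5.8745
Current forward F = (S − I)·e^(rT) = (134.21 − 5.8745)·e^(0.0632·14/12) = 128.3355 × 1.076520 = 138.1557
Value (long) = (F − K)·e^(−rT) = (138.1557 − 136.83) × 0.928919 = 1.2315
Short position value = −(long value) = -C$1.23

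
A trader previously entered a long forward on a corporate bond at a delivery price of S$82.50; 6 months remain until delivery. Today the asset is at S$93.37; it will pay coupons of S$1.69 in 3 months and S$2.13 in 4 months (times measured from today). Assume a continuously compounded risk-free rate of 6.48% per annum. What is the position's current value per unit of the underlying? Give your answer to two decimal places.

PV(remaining coupons) I = 1.69·e^(−0.0648·3/12) + 2.13·e^(−0.0648·4/12) = 3.7473
Current forward F = (S − I)·e^(rT) = (93.37 − 3.7473)·e^(0.0648·6/12) = 89.6227 × 1.032931 = 92.5741
Value (long) = (F − K)·e^(−rT) = (92.5741 − 82.50) × 0.968119 = 9.7529
Value = S$9.75

S$9.75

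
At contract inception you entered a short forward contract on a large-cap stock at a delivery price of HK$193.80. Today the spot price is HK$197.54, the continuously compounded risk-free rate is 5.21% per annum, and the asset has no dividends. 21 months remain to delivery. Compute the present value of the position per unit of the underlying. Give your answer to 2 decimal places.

Current fair forward for the remaining 21 months: F = S·e^(r·T), r = 0.0521
F = 197.54 · e^(0.0521 × 21/12) = 197.54 × 1.095461 = 216.3974
Value of long forward = (F − K)·e^(−rT) = (216.3974 − 193.80) · e^(−0.0521·21/12)
= 22.5974 × 0.912858 = 20.63
Short position value = −(long value) = -HK$20.63

-HK$20.63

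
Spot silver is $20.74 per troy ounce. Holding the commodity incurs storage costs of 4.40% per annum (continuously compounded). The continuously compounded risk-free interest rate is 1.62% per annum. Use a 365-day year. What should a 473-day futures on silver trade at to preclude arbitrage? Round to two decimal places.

Net carry = r + u − y = 0.0162 + 0.0440 − 0.0000 = 0.0602
F = S·e^((r+u−y)T) = 20.74 · e^(0.0602 × 473/365) = 20.74 · e^0.078013
= 20.74 × 1.081137 = $22.42 per troy ounce

$22.42 per troy ounce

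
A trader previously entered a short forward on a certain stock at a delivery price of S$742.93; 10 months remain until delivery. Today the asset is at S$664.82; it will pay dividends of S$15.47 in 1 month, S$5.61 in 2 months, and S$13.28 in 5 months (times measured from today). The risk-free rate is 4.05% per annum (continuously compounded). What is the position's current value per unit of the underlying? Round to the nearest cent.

S$87.50

PV(remaining dividends) I = 15.47·e^(−0.0405·1/12) + 5.61·e^(−0.0405·2/12) + 13.28·e^(−0.0405·5/12) = 34.0479
Current forward F = (S − I)·e^(rT) = (664.82 − 34.0479)·e^(0.0405·10/12) = 630.7721 × 1.034326 = 652.4240
Value (long) = (F − K)·e^(−rT) = (652.4240 − 742.93) × 0.966813 = -87.5024
Short position value = −(long value) = S$87.50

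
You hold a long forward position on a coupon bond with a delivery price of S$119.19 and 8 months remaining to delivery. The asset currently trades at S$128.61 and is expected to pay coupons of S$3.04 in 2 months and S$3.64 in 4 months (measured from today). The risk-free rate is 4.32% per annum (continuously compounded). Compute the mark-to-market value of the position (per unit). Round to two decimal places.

S$6.20

PV(remaining coupons) I = 3.04·e^(−0.0432·2/12) + 3.64·e^(−0.0432·4/12) = 6.6062
Current forward F = (S − I)·e^(rT) = (128.61 − 6.6062)·e^(0.0432·8/12) = 122.0038 × 1.029219 = 125.5686
Value (long) = (F − K)·e^(−rT) = (125.5686 − 119.19) × 0.971611 = 6.1975
Value = S$6.20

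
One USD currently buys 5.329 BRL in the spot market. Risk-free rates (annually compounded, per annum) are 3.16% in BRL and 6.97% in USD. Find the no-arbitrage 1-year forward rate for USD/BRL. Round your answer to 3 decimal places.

5.139

By covered interest parity, F = S · (1+r_BRL)^T / (1+r_USD)^T
= 5.329 × 1.031600 / 1.069700 = 5.329 × 0.964383
F = 5.139 BRL per USD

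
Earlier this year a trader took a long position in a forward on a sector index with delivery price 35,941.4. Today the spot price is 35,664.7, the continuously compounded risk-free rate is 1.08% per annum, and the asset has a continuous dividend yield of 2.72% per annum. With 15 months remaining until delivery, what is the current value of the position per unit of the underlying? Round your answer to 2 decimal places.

-986.97

Current fair forward for the remaining 15 months: F = S·e^((r − q)·T), (r − q) = 0.0108 − 0.0272 = -0.0164
F = 35664.7 · e^(-0.0164 × 15/12) = 35664.7 × 0.97970870 = 34941.0169
Value of long forward = (F − K)·e^(−rT) = (34941.0169 − 35941.4) · e^(−0.0108·15/12)
= -1000.3831 × 0.98659072 = -986.97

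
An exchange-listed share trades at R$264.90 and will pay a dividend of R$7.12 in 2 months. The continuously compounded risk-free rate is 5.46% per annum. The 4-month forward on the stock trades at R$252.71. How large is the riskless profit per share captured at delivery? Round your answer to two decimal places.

PV(dividends) I = 7.12·e^(−0.0546·2/12) = 7.0555
Fair forward F* = (S − I)·e^(rT) = (264.90 − 7.0555)·e^0.018200 = 257.8445 × 1.018367 = 262.5803
Market R$252.71 < fair 262.5803: forward underpriced → reverse cash-and-carry (short the stock, invest proceeds at r, pay the dividends, go long the forward).
Profit at T = |F_mkt − F*| = |252.71 − 262.5803| = R$9.87 per share

R$9.87 per share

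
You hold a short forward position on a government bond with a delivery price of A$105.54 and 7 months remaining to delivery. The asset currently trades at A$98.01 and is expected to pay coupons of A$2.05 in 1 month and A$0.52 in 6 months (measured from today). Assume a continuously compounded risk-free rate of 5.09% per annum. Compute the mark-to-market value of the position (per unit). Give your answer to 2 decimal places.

PV(remaining coupons) I = 2.05·e^(−0.0509·1/12) + 0.52·e^(−0.0509·6/12) = 2.5483
Current forward F = (S − I)·e^(rT) = (98.01 − 2.5483)·e^(0.0509·7/12) = 95.4617 × 1.030137 = 98.3386
Value (long) = (F − K)·e^(−rT) = (98.3386 − 105.54) × 0.970745 = -6.9907
Short position value = −(long value) = A$6.99

A$6.99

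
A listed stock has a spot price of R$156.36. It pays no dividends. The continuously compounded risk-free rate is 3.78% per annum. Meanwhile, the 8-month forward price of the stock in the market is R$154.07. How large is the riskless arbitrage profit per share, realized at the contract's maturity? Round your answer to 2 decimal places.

R$6.28 per share

Fair forward: F* = S·e^(carry·T), with carry = r = 0.0378
F* = 156.36 · e^(0.0378 × 8/12) = 156.36 · e^0.025200 = 156.36 × 1.025520 = R$160.3503
Market R$154.07 < fair R$160.3503: forward underpriced → reverse cash-and-carry (short spot, go long the forward).
At maturity, profit = |F_mkt − F*| = |154.07 − 160.3503| = R$6.28 per share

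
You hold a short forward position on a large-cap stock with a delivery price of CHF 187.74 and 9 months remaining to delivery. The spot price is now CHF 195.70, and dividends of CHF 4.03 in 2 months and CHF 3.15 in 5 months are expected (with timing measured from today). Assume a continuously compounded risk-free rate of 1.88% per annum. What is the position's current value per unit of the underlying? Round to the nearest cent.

-CHF 3.45

PV(remaining dividends) I = 4.03·e^(−0.0188·2/12) + 3.15·e^(−0.0188·5/12) = 7.1428
Current forward F = (S − I)·e^(rT) = (195.70 − 7.1428)·e^(0.0188·9/12) = 188.5572 × 1.014200 = 191.2347
Value (long) = (F − K)·e^(−rT) = (191.2347 − 187.74) × 0.985999 = 3.4458
Short position value = −(long value) = -CHF 3.45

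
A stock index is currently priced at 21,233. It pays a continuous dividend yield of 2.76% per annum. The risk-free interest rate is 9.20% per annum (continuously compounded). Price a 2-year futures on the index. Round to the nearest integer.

24,152

F = S·e^((r − q)T) = 21233 · e^((0.0920 − 0.0276) × 2)
= 21233 · e^0.128800 = 21233 × 1.137463
F = 24,152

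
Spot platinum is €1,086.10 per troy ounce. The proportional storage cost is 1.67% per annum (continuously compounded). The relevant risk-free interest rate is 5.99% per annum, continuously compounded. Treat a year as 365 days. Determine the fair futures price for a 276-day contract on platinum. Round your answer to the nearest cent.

€1,150.87 per troy ounce

Net carry = r + u − y = 0.0599 + 0.0167 − 0.0000 = 0.0766
F = S·e^((r+u−y)T) = 1086.10 · e^(0.0766 × 276/365) = 1086.10 · e^0.05792219
= 1086.10 × 1.05963254 = €1,150.87 per troy ounce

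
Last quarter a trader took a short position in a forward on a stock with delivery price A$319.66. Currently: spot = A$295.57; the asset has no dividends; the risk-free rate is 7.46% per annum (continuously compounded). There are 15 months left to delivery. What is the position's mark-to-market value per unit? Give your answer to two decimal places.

Current fair forward for the remaining 15 months: F = S·e^(r·T), r = 0.0746
F = 295.57 · e^(0.0746 × 15/12) = 295.57 × 1.097736 = 324.4578
Value of long forward = (F − K)·e^(−rT) = (324.4578 − 319.66) · e^(−0.0746·15/12)
= 4.7978 × 0.910966 = 4.37
Short position value = −(long value) = -A$4.37

-A$4.37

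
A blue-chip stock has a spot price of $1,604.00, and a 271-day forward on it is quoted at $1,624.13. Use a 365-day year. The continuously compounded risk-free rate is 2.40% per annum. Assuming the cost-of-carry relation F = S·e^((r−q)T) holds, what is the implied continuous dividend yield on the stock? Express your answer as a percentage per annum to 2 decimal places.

0.72%

From F = S·e^((r−q)T): (r − q) = ln(F/S)/T
ln(1624.13/1604.00) = ln(1.012550) = 0.012472
(r − q) = 0.012472 / (271/365) = 0.016798
q = r − ln(F/S)/T = 0.0240 − 0.016798 = 0.007202
q = 0.72%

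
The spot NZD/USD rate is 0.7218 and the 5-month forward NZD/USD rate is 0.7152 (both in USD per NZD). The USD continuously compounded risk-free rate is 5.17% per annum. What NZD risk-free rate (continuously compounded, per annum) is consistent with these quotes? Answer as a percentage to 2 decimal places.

7.37%

F = S·e^((r_USD − r_NZD)T) ⇒ r_NZD = r_USD − ln(F/S)/T
ln(0.7152/0.7218) = -0.009186; /(5/12) = -0.022046
r_NZD = 0.0517 + 0.022046 = 0.073746
r_NZD = 7.37%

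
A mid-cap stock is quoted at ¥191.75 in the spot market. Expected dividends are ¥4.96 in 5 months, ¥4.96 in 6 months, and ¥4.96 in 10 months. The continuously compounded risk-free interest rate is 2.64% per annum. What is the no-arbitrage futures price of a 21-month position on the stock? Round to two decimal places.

¥185.47

PV(dividends) I = 4.96·e^(−0.0264·5/12) + 4.96·e^(−0.0264·6/12) + 4.96·e^(−0.0264·10/12)
I = 4.9057 + 4.8950 + 4.8521 = 14.6528
F = (S − I)·e^(rT) = (191.75 − 14.6528) · e^(0.0264·21/12)
= 177.0972 · e^0.046200 = 177.0972 × 1.047284 = ¥185.47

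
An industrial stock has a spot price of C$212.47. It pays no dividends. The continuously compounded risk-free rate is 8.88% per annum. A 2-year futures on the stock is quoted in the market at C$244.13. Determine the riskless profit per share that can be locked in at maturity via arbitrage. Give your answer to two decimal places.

C$9.63 per share

Fair futures: F* = S·e^(carry·T), with carry = r = 0.0888
F* = 212.47 · e^(0.0888 × 2) = 212.47 · e^0.177600 = 212.47 × 1.194347 = C$253.7629
Market C$244.13 < fair C$253.7629: forward underpriced → reverse cash-and-carry (short spot, go long the forward).
At maturity, profit = |F_mkt − F*| = |244.13 − 253.7629| = C$9.63 per share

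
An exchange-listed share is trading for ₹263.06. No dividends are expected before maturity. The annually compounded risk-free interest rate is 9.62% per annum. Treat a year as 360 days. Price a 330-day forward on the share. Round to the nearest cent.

F = S · (1+r)^T
= 263.06 × 1.087842
F = ₹286.17

₹286.17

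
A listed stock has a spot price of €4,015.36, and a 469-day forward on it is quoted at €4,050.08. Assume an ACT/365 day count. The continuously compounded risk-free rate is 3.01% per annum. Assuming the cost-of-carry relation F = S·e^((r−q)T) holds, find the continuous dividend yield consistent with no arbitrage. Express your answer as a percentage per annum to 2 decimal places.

2.34%

From F = S·e^((r−q)T): (r − q) = ln(F/S)/T
ln(4050.08/4015.36) = ln(1.008647) = 0.008610
(r − q) = 0.008610 / (469/365) = 0.006701
q = r − ln(F/S)/T = 0.0301 − 0.006701 = 0.023399
q = 2.34%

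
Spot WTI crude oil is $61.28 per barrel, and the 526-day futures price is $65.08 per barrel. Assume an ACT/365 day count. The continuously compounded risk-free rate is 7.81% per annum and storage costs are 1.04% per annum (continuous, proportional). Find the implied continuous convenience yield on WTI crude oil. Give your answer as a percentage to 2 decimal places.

F = S·e^((r+u−y)T) ⇒ (r+u−y) = ln(F/S)/T
ln(65.08/61.28) = 0.060164; /T ⇒ 0.041749
y = r + u − ln(F/S)/T = 0.0781 + 0.0104 − 0.041749 = 0.046751
y = 4.68%

4.68%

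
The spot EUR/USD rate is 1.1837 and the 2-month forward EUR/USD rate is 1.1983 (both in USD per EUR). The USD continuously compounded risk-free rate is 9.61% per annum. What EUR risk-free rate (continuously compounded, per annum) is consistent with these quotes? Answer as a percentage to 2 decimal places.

F = S·e^((r_USD − r_EUR)T) ⇒ r_EUR = r_USD − ln(F/S)/T
ln(1.1983/1.1837) = 0.012259; /(2/12) = 0.073554
r_EUR = 0.0961 − 0.073554 = 0.022546
r_EUR = 2.25%

2.25%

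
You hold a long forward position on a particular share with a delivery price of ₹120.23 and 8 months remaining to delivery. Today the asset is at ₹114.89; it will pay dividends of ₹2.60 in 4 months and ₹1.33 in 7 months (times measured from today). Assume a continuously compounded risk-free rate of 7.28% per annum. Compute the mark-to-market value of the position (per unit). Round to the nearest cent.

-₹3.46

PV(remaining dividends) I = 2.60·e^(−0.0728·4/12) + 1.33·e^(−0.0728·7/12) = 3.8124
Current forward F = (S − I)·e^(rT) = (114.89 − 3.8124)·e^(0.0728·8/12) = 111.0776 × 1.049730 = 116.6015
Value (long) = (F − K)·e^(−rT) = (116.6015 − 120.23) × 0.952626 = -3.4566
Value = -₹3.46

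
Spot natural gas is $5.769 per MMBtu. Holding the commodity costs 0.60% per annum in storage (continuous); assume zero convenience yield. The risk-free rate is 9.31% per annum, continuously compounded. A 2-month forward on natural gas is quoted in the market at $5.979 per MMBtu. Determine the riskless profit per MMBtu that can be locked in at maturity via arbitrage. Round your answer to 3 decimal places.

Fair forward: F* = S·e^(carry·T), with carry = (r + u) = 0.0931 + 0.0060 = 0.0991
F* = 5.769 · e^(0.0991 × 2/12) = 5.769 · e^0.016517 = 5.769 × 1.016654 = $5.8651
Market $5.979 > fair $5.8651: forward overpriced → cash-and-carry (buy spot, short the forward).
At maturity, profit = |F_mkt − F*| = |5.979 − 5.8651| = $0.114 per MMBtu

$0.114 per MMBtu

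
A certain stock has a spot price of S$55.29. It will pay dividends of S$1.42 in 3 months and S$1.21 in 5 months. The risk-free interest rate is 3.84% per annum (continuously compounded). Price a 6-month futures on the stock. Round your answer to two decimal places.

PV(dividends) I = 1.42·e^(−0.0384·3/12) + 1.21·e^(−0.0384·5/12)
I = 1.4064 + 1.1908 = 2.5972
F = (S − I)·e^(rT) = (55.29 − 2.5972) · e^(0.0384·6/12)
= 52.6928 · e^0.019200 = 52.6928 × 1.019386 = S$53.71

S$53.71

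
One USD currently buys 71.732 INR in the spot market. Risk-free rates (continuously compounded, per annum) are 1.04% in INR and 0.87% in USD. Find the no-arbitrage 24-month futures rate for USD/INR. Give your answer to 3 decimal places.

F = S·e^((r_INR − r_USD)T) = 71.732 · e^((0.0104 − 0.0087) × 24/12)
= 71.732 · e^0.003400 = 71.732 × 1.003406
F = 71.976 INR per USD

71.976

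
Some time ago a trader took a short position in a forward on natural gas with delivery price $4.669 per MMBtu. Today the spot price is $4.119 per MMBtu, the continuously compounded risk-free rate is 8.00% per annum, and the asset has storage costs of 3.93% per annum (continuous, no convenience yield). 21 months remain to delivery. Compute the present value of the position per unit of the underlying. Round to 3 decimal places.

Current fair forward for the remaining 21 months: F = S·e^((r + u)·T), (r + u) = 0.0800 + 0.0393 = 0.1193
F = 4.119 · e^(0.1193 × 21/12) = 4.119 × 1.232168 = 5.0753
Value of long forward = (F − K)·e^(−rT) = (5.0753 − 4.669) · e^(−0.0800·21/12)
= 0.4063 × 0.869358 = 0.353
Short position value = −(long value) = -$0.353

-$0.353 per MMBtu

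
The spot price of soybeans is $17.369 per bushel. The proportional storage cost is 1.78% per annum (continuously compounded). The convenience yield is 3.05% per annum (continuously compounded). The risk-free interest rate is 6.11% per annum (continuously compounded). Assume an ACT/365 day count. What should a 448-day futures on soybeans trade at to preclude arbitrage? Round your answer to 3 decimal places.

$18.432 per bushel

Net carry = r + u − y = 0.0611 + 0.0178 − 0.0305 = 0.0484
F = S·e^((r+u−y)T) = 17.369 · e^(0.0484 × 448/365) = 17.369 · e^0.059406
= 17.369 × 1.061206 = $18.432 per bushel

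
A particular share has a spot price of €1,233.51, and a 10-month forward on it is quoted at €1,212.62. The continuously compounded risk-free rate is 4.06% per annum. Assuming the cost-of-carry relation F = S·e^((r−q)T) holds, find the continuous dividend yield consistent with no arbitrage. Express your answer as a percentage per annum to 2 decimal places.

From F = S·e^((r−q)T): (r − q) = ln(F/S)/T
ln(1212.62/1233.51) = ln(0.983065) = -0.017080
(r − q) = -0.017080 / (10/12) = -0.020496
q = r − ln(F/S)/T = 0.0406 + 0.020496 = 0.061096
q = 6.11%

6.11%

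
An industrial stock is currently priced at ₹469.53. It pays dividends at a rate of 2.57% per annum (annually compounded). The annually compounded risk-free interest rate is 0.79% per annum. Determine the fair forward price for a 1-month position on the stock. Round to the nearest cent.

F = S · (1+r)^T / (1+q)^T
= 469.53 × 1.000656 / 1.002117 = 469.53 × 0.998542
F = ₹468.85

₹468.85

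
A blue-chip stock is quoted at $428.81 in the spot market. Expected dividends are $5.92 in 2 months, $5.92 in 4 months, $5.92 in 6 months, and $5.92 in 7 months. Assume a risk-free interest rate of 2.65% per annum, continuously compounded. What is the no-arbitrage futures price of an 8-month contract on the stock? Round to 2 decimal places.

PV(dividends) I = 5.92·e^(−0.0265·2/12) + 5.92·e^(−0.0265·4/12) + 5.92·e^(−0.0265·6/12) + 5.92·e^(−0.0265·7/12)
I = 5.8939 + 5.8679 + 5.8421 + 5.8292 = 23.4331
F = (S − I)·e^(rT) = (428.81 − 23.4331) · e^(0.0265·8/12)
= 405.3769 · e^0.017667 = 405.3769 × 1.017824 = $412.60

$412.60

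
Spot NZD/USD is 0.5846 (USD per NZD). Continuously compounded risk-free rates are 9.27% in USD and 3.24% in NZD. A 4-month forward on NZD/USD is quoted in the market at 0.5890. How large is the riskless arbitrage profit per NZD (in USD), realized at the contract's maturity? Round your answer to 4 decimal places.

0.0075 per NZD (in USD)

Fair forward: F* = S·e^(carry·T), with carry = (r_USD − r_NZD) = 0.0927 − 0.0324 = 0.0603
F* = 0.5846 · e^(0.0603 × 4/12) = 0.5846 · e^0.020100 = 0.5846 × 1.020303 = 0.5965
Market 0.5890 < fair 0.5965: forward underpriced → reverse cash-and-carry (short spot, go long the forward).
At maturity, profit = |F_mkt − F*| = |0.5890 − 0.5965| = 0.0075 per NZD (in USD)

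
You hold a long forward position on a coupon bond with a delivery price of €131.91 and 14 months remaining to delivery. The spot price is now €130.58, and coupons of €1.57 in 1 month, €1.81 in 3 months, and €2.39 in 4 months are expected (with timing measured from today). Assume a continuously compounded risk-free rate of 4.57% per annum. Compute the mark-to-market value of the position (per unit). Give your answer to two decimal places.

-€0.19

PV(remaining coupons) I = 1.57·e^(−0.0457·1/12) + 1.81·e^(−0.0457·3/12) + 2.39·e^(−0.0457·4/12) = 5.7073
Current forward F = (S − I)·e^(rT) = (130.58 − 5.7073)·e^(0.0457·14/12) = 124.8727 × 1.054764 = 131.7112
Value (long) = (F − K)·e^(−rT) = (131.7112 − 131.91) × 0.948080 = -0.1885
Value = -€0.19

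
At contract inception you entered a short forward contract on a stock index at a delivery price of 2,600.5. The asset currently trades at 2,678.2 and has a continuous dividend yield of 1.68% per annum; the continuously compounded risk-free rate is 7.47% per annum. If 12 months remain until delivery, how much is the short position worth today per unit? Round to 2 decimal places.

-220.26

Current fair forward for the remaining 12 months: F = S·e^((r − q)·T), (r − q) = 0.0747 − 0.0168 = 0.0579
F = 2678.2 · e^(0.0579 × 12/12) = 2678.2 × 1.05960903 = 2837.8449
Value of long forward = (F − K)·e^(−rT) = (2837.8449 − 2600.5) · e^(−0.0747·12/12)
= 237.3449 × 0.92802185 = 220.26
Short position value = −(long value) = -220.26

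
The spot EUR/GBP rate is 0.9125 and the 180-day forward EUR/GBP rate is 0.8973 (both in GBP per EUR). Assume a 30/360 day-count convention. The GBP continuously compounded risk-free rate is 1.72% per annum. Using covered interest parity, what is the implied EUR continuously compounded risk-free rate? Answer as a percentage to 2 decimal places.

F = S·e^((r_GBP − r_EUR)T) ⇒ r_EUR = r_GBP − ln(F/S)/T
ln(0.8973/0.9125) = -0.016798; /(180/360) = -0.033596
r_EUR = 0.0172 + 0.033596 = 0.050796
r_EUR = 5.08%

5.08%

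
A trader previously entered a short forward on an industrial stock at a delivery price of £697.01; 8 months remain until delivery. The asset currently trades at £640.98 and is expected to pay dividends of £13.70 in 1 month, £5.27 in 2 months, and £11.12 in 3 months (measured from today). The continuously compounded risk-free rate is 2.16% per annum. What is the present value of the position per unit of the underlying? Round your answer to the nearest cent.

PV(remaining dividends) I = 13.70·e^(−0.0216·1/12) + 5.27·e^(−0.0216·2/12) + 11.12·e^(−0.0216·3/12) = 29.9865
Current forward F = (S − I)·e^(rT) = (640.98 − 29.9865)·e^(0.0216·8/12) = 610.9935 × 1.014504 = 619.8553
Value (long) = (F − K)·e^(−rT) = (619.8553 − 697.01) × 0.985703 = -76.0516
Short position value = −(long value) = £76.05

£76.05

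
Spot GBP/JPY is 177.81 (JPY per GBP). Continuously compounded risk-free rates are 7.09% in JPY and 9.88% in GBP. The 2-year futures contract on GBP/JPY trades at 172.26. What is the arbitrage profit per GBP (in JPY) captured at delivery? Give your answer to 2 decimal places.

4.10 per GBP (in JPY)

Fair futures: F* = S·e^(carry·T), with carry = (r_JPY − r_GBP) = 0.0709 − 0.0988 = -0.0279
F* = 177.81 · e^(-0.0279 × 2) = 177.81 · e^-0.055800 = 177.81 × 0.945728 = 168.1599
Market 172.26 > fair 168.1599: forward overpriced → cash-and-carry (buy spot, short the forward).
At maturity, profit = |F_mkt − F*| = |172.26 − 168.1599| = 4.10 per GBP (in JPY)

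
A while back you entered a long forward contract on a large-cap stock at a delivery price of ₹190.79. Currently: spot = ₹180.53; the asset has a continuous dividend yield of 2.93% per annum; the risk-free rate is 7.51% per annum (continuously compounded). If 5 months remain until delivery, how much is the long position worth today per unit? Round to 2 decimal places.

Current fair forward for the remaining 5 months: F = S·e^((r − q)·T), (r − q) = 0.0751 − 0.0293 = 0.0458
F = 180.53 · e^(0.0458 × 5/12) = 180.53 × 1.019267 = 184.0083
Value of long forward = (F − K)·e^(−rT) = (184.0083 − 190.79) · e^(−0.0751·5/12)
= -6.7817 × 0.969193 = -6.57

-₹6.57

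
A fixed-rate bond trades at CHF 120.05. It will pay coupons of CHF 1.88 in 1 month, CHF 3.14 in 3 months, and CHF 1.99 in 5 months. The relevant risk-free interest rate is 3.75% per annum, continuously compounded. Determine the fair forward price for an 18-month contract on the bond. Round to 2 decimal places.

PV(coupons) I = 1.88·e^(−0.0375·1/12) + 3.14·e^(−0.0375·3/12) + 1.99·e^(−0.0375·5/12)
I = 1.8741 + 3.1107 + 1.9591 = 6.9439
F = (S − I)·e^(rT) = (120.05 − 6.9439) · e^(0.0375·18/12)
= 113.1061 · e^0.056250 = 113.1061 × 1.057862 = CHF 119.65

CHF 119.65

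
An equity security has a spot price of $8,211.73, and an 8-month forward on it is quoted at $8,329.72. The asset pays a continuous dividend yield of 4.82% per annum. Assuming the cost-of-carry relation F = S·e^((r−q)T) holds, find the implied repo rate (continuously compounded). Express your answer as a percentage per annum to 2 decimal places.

6.96%

From F = S·e^((r−q)T): (r − q) = ln(F/S)/T
ln(8329.72/8211.73) = ln(1.014368) = 0.014266
(r − q) = 0.014266 / (8/12) = 0.021399
r = ln(F/S)/T + q = 0.021399 + 0.0482 = 0.069599
r = 6.96%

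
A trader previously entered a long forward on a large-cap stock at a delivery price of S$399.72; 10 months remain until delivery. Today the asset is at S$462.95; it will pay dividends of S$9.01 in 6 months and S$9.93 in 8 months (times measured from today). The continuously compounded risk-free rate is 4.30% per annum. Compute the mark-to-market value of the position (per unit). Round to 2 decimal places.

S$58.83

PV(remaining dividends) I = 9.01·e^(−0.0430·6/12) + 9.93·e^(−0.0430·8/12) = 18.4677
Current forward F = (S − I)·e^(rT) = (462.95 − 18.4677)·e^(0.0430·10/12) = 444.4823 × 1.036483 = 460.6983
Value (long) = (F − K)·e^(−rT) = (460.6983 − 399.72) × 0.964801 = 58.8319
Value = S$58.83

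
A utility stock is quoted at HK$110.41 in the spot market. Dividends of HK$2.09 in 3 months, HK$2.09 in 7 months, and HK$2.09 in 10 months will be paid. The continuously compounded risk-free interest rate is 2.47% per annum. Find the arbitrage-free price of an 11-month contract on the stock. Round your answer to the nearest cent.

PV(dividends) I = 2.09·e^(−0.0247·3/12) + 2.09·e^(−0.0247·7/12) + 2.09·e^(−0.0247·10/12)
I = 2.0771 + 2.0601 + 2.0474 = 6.1846
F = (S − I)·e^(rT) = (110.41 − 6.1846) · e^(0.0247·11/12)
= 104.2254 · e^0.022642 = 104.2254 × 1.022900 = HK$106.61

HK$106.61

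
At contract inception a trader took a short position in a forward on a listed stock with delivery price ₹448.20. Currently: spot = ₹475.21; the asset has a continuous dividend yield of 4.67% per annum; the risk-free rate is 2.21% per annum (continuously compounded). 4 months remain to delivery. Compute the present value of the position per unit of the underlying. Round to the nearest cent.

-₹22.96

Current fair forward for the remaining 4 months: F = S·e^((r − q)·T), (r − q) = 0.0221 − 0.0467 = -0.0246
F = 475.21 · e^(-0.0246 × 4/12) = 475.21 × 0.991834 = 471.3294
Value of long forward = (F − K)·e^(−rT) = (471.3294 − 448.20) · e^(−0.0221·4/12)
= 23.1294 × 0.992660 = 22.96
Short position value = −(long value) = -₹22.96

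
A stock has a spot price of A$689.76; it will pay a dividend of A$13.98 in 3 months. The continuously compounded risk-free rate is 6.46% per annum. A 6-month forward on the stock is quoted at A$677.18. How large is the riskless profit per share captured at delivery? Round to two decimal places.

A$21.02 per share

PV(dividends) I = 13.98·e^(−0.0646·3/12) = 13.7560
Fair forward F* = (S − I)·e^(rT) = (689.76 − 13.7560)·e^0.032300 = 676.0040 × 1.032827 = 698.1952
Market A$677.18 < fair 698.1952: forward underpriced → reverse cash-and-carry (short the stock, invest proceeds at r, pay the dividends, go long the forward).
Profit at T = |F_mkt − F*| = |677.18 − 698.1952| = A$21.02 per share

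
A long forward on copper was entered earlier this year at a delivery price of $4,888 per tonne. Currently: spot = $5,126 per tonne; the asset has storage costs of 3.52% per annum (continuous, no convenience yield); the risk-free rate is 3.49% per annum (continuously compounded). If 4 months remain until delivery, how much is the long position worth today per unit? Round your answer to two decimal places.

$355.03 per tonne

Current fair forward for the remaining 4 months: F = S·e^((r + u)·T), (r + u) = 0.0349 + 0.0352 = 0.0701
F = 5126 · e^(0.0701 × 4/12) = 5126 × 1.02364181 = 5247.1879
Value of long forward = (F − K)·e^(−rT) = (5247.1879 − 4888) · e^(−0.0349·4/12)
= 359.1879 × 0.98843407 = 355.03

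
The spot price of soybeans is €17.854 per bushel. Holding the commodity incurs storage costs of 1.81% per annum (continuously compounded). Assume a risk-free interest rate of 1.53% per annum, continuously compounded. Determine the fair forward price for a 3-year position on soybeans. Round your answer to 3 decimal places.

€19.736 per bushel

Net carry = r + u − y = 0.0153 + 0.0181 − 0.0000 = 0.0334
F = S·e^((r+u−y)T) = 17.854 · e^(0.0334 × 3) = 17.854 · e^0.100200
= 17.854 × 1.105392 = €19.736 per bushel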